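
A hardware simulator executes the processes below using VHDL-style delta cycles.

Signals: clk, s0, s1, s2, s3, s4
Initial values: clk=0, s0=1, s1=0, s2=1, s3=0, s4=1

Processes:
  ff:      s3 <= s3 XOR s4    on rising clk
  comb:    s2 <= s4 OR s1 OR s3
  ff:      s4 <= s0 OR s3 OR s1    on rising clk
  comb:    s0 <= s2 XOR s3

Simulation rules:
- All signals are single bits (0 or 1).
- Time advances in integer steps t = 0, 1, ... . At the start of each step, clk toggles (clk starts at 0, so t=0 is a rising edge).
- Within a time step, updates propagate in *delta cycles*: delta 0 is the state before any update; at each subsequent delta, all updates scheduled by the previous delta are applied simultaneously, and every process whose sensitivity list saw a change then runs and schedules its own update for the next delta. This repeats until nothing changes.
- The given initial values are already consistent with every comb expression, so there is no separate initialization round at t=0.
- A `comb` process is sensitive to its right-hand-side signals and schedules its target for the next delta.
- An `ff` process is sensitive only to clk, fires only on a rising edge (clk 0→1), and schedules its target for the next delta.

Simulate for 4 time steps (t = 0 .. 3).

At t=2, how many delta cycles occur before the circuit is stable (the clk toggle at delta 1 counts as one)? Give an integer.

3

[bits: s2,clk,s3,s4,s0,s1]
t=0: Δ0=100110 Δ1=110110 Δ2=111110 Δ3=111100 | 3Δ
t=1: Δ0=111100 Δ1=101100 | 1Δ
t=2: Δ0=101100 Δ1=111100 Δ2=110100 Δ3=110110 | 3Δ
t=3: Δ0=110110 Δ1=100110 | 1Δ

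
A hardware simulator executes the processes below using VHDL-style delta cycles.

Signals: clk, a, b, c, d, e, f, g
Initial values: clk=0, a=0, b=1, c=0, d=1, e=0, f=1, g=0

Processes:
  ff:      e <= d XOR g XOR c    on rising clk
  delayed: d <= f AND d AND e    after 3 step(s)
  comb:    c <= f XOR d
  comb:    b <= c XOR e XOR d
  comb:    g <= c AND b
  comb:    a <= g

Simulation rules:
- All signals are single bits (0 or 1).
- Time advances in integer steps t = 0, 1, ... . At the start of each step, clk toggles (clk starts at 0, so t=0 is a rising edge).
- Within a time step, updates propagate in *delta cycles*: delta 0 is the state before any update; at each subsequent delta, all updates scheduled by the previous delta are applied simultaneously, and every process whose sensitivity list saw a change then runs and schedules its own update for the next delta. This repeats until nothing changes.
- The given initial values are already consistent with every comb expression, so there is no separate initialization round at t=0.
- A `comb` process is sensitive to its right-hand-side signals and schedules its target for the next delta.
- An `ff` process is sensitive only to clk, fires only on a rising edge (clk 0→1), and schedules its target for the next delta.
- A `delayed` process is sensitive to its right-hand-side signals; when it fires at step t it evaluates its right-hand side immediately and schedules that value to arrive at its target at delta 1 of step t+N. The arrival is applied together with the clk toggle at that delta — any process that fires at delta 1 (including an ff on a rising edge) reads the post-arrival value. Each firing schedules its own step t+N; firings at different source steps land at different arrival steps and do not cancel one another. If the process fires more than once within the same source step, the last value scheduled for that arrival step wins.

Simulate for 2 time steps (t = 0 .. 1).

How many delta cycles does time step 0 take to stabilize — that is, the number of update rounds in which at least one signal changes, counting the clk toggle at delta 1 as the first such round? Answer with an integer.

3

t=0 Δ0: f=1 clk=0 d=1 e=0 a=0 g=0 b=1 c=0
  Δ1: clk:0→1
  Δ2: e:0→1
  Δ3: b:1→0
  (3Δ to stable)
t=1 Δ0: f=1 clk=1 d=1 e=1 a=0 g=0 b=0 c=0
  Δ1: clk:1→0
  (1Δ to stable)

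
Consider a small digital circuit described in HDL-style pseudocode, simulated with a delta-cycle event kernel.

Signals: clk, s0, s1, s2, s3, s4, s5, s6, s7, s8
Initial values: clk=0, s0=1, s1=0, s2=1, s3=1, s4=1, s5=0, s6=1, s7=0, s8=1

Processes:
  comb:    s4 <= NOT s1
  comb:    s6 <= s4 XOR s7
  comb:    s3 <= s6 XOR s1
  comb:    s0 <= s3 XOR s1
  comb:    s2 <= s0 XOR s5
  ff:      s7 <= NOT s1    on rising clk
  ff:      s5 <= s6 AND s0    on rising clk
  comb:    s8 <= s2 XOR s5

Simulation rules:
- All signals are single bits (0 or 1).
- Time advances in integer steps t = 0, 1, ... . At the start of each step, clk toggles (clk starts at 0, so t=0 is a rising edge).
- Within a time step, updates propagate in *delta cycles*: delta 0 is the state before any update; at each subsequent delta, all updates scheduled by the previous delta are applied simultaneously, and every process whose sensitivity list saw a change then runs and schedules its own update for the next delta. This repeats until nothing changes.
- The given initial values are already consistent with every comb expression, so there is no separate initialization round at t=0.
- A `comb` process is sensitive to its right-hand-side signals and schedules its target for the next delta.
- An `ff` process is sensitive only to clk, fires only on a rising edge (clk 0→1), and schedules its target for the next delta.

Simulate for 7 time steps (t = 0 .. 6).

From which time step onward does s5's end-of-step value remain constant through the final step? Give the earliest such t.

t=0 Δ0: clk=0 s6=1 s5=0 s1=0 s3=1 s8=1 s0=1 s4=1 s2=1 s7=0
  Δ1: clk:0→1
  Δ2: s5:0→1, s7:0→1
  Δ3: s6:1→0, s8:1→0, s2:1→0
  Δ4: s3:1→0, s8:0→1
  Δ5: s0:1→0
  Δ6: s2:0→1
  Δ7: s8:1→0
  (7Δ to stable)
t=1 Δ0: clk=1 s6=0 s5=1 s1=0 s3=0 s8=0 s0=0 s4=1 s2=1 s7=1
  Δ1: clk:1→0
  (1Δ to stable)
t=2 Δ0: clk=0 s6=0 s5=1 s1=0 s3=0 s8=0 s0=0 s4=1 s2=1 s7=1
  Δ1: clk:0→1
  Δ2: s5:1→0
  Δ3: s8:0→1, s2:1→0
  Δ4: s8:1→0
  (4Δ to stable)
t=3 Δ0: clk=1 s6=0 s5=0 s1=0 s3=0 s8=0 s0=0 s4=1 s2=0 s7=1
  Δ1: clk:1→0
  (1Δ to stable)
t=4 Δ0: clk=0 s6=0 s5=0 s1=0 s3=0 s8=0 s0=0 s4=1 s2=0 s7=1
  Δ1: clk:0→1
  (1Δ to stable)
t=5 Δ0: clk=1 s6=0 s5=0 s1=0 s3=0 s8=0 s0=0 s4=1 s2=0 s7=1
  Δ1: clk:1→0
  (1Δ to stable)
t=6 Δ0: clk=0 s6=0 s5=0 s1=0 s3=0 s8=0 s0=0 s4=1 s2=0 s7=1
  Δ1: clk:0→1
  (1Δ to stable)

2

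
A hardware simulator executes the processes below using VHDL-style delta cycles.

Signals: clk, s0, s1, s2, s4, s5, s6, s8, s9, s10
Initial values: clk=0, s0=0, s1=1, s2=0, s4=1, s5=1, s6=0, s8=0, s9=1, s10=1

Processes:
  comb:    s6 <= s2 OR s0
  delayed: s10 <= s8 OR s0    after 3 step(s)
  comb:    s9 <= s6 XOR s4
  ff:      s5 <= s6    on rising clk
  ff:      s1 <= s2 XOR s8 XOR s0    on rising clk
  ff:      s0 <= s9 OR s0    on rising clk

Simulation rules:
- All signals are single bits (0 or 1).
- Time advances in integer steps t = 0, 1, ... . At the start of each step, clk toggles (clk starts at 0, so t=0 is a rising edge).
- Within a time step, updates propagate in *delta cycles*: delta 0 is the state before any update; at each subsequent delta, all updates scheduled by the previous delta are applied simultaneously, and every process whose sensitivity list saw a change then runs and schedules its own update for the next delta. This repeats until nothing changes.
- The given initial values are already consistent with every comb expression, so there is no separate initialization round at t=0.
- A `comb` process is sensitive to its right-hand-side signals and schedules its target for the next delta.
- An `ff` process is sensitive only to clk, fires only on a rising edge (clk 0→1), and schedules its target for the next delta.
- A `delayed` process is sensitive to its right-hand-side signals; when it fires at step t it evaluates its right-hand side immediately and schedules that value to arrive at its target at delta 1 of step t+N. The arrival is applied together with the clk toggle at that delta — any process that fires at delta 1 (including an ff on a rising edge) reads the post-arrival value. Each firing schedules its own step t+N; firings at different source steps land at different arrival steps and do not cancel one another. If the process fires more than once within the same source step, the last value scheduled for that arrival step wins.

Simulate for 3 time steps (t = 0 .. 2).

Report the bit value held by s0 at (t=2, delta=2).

1

t=0 Δ0: s10=1 s9=1 s8=0 clk=0 s2=0 s4=1 s5=1 s0=0 s6=0 s1=1
  Δ1: clk:0→1
  Δ2: s5:1→0, s0:0→1, s1:1→0
  Δ3: s6:0→1
  Δ4: s9:1→0
  (4Δ to stable)
t=1 Δ0: s10=1 s9=0 s8=0 clk=1 s2=0 s4=1 s5=0 s0=1 s6=1 s1=0
  Δ1: clk:1→0
  (1Δ to stable)
t=2 Δ0: s10=1 s9=0 s8=0 clk=0 s2=0 s4=1 s5=0 s0=1 s6=1 s1=0
  Δ1: clk:0→1
  Δ2: s5:0→1, s1:0→1
  (2Δ to stable)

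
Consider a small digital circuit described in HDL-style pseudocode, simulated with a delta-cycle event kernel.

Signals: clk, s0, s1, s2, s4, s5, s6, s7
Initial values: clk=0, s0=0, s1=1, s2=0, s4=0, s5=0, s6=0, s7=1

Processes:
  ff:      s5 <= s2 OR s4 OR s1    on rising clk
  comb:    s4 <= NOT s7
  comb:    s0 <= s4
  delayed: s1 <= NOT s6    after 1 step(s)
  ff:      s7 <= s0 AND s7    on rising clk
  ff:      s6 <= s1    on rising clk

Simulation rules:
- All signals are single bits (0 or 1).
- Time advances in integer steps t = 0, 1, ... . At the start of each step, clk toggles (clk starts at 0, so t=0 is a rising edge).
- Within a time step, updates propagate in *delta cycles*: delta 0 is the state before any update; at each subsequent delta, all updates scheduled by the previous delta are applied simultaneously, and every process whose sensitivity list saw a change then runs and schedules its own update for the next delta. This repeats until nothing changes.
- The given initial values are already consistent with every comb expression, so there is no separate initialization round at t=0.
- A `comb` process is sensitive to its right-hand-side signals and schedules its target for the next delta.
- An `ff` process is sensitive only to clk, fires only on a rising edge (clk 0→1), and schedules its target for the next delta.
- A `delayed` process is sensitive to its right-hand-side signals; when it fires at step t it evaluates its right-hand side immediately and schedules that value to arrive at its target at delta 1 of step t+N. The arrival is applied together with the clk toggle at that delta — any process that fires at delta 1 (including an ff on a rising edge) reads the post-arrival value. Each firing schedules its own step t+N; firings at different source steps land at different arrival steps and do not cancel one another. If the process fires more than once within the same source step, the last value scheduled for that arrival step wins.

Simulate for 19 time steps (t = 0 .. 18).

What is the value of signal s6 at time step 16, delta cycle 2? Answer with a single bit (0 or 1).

t=0 Δ0: s4=0 s7=1 s6=0 s5=0 s0=0 s1=1 s2=0 clk=0
  Δ1: clk:0→1
  Δ2: s7:1→0, s6:0→1, s5:0→1
  Δ3: s4:0→1
  Δ4: s0:0→1
  (4Δ to stable)
t=1 Δ0: s4=1 s7=0 s6=1 s5=1 s0=1 s1=1 s2=0 clk=1
  Δ1: s1:1→0, clk:1→0
  (1Δ to stable)
t=2 Δ0: s4=1 s7=0 s6=1 s5=1 s0=1 s1=0 s2=0 clk=0
  Δ1: clk:0→1
  Δ2: s6:1→0
  (2Δ to stable)
t=3 Δ0: s4=1 s7=0 s6=0 s5=1 s0=1 s1=0 s2=0 clk=1
  Δ1: s1:0→1, clk:1→0
  (1Δ to stable)
t=4 Δ0: s4=1 s7=0 s6=0 s5=1 s0=1 s1=1 s2=0 clk=0
  Δ1: clk:0→1
  Δ2: s6:0→1
  (2Δ to stable)
t=5 Δ0: s4=1 s7=0 s6=1 s5=1 s0=1 s1=1 s2=0 clk=1
  Δ1: s1:1→0, clk:1→0
  (1Δ to stable)
t=6 Δ0: s4=1 s7=0 s6=1 s5=1 s0=1 s1=0 s2=0 clk=0
  Δ1: clk:0→1
  Δ2: s6:1→0
  (2Δ to stable)
t=7 Δ0: s4=1 s7=0 s6=0 s5=1 s0=1 s1=0 s2=0 clk=1
  Δ1: s1:0→1, clk:1→0
  (1Δ to stable)
t=8 Δ0: s4=1 s7=0 s6=0 s5=1 s0=1 s1=1 s2=0 clk=0
  Δ1: clk:0→1
  Δ2: s6:0→1
  (2Δ to stable)
t=9 Δ0: s4=1 s7=0 s6=1 s5=1 s0=1 s1=1 s2=0 clk=1
  Δ1: s1:1→0, clk:1→0
  (1Δ to stable)
t=10 Δ0: s4=1 s7=0 s6=1 s5=1 s0=1 s1=0 s2=0 clk=0
  Δ1: clk:0→1
  Δ2: s6:1→0
  (2Δ to stable)
t=11 Δ0: s4=1 s7=0 s6=0 s5=1 s0=1 s1=0 s2=0 clk=1
  Δ1: s1:0→1, clk:1→0
  (1Δ to stable)
t=12 Δ0: s4=1 s7=0 s6=0 s5=1 s0=1 s1=1 s2=0 clk=0
  Δ1: clk:0→1
  Δ2: s6:0→1
  (2Δ to stable)
t=13 Δ0: s4=1 s7=0 s6=1 s5=1 s0=1 s1=1 s2=0 clk=1
  Δ1: s1:1→0, clk:1→0
  (1Δ to stable)
t=14 Δ0: s4=1 s7=0 s6=1 s5=1 s0=1 s1=0 s2=0 clk=0
  Δ1: clk:0→1
  Δ2: s6:1→0
  (2Δ to stable)
t=15 Δ0: s4=1 s7=0 s6=0 s5=1 s0=1 s1=0 s2=0 clk=1
  Δ1: s1:0→1, clk:1→0
  (1Δ to stable)
t=16 Δ0: s4=1 s7=0 s6=0 s5=1 s0=1 s1=1 s2=0 clk=0
  Δ1: clk:0→1
  Δ2: s6:0→1
  (2Δ to stable)
t=17 Δ0: s4=1 s7=0 s6=1 s5=1 s0=1 s1=1 s2=0 clk=1
  Δ1: s1:1→0, clk:1→0
  (1Δ to stable)
t=18 Δ0: s4=1 s7=0 s6=1 s5=1 s0=1 s1=0 s2=0 clk=0
  Δ1: clk:0→1
  Δ2: s6:1→0
  (2Δ to stable)

1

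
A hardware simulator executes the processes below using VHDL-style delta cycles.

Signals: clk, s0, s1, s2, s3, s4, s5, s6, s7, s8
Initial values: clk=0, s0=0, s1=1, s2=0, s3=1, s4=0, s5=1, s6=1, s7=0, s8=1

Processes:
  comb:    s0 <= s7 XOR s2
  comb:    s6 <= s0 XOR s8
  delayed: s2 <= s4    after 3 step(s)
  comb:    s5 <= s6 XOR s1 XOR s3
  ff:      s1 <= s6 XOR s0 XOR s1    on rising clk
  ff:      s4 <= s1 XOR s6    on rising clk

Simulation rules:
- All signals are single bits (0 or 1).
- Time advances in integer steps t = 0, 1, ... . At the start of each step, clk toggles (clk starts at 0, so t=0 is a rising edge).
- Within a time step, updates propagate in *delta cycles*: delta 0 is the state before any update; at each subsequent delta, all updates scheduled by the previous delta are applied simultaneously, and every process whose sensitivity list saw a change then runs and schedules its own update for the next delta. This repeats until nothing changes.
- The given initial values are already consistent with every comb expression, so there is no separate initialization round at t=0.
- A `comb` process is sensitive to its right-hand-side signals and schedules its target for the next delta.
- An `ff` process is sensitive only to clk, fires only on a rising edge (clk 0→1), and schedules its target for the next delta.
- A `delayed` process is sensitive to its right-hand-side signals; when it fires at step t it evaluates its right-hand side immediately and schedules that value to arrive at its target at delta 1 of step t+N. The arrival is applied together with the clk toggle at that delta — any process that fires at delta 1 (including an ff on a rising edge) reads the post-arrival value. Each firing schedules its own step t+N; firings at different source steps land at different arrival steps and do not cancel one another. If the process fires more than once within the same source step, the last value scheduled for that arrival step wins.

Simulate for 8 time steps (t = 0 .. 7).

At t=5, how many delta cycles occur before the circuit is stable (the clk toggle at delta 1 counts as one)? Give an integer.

[bits: s3,s5,s8,s4,s1,s0,s7,clk,s6,s2]
t=0: Δ0=1110100010 Δ1=1110100110 Δ2=1110000110 Δ3=1010000110 | 3Δ
t=1: Δ0=1010000110 Δ1=1010000010 | 1Δ
t=2: Δ0=1010000010 Δ1=1010000110 Δ2=1011100110 Δ3=1111100110 | 3Δ
t=3: Δ0=1111100110 Δ1=1111100010 | 1Δ
t=4: Δ0=1111100010 Δ1=1111100110 Δ2=1110000110 Δ3=1010000110 | 3Δ
t=5: Δ0=1010000110 Δ1=1010000011 Δ2=1010010011 Δ3=1010010001 Δ4=1110010001 | 4Δ
t=6: Δ0=1110010001 Δ1=1110010101 Δ2=1110110101 Δ3=1010110101 | 3Δ
t=7: Δ0=1010110101 Δ1=1010110000 Δ2=1010100000 Δ3=1010100010 Δ4=1110100010 | 4Δ

4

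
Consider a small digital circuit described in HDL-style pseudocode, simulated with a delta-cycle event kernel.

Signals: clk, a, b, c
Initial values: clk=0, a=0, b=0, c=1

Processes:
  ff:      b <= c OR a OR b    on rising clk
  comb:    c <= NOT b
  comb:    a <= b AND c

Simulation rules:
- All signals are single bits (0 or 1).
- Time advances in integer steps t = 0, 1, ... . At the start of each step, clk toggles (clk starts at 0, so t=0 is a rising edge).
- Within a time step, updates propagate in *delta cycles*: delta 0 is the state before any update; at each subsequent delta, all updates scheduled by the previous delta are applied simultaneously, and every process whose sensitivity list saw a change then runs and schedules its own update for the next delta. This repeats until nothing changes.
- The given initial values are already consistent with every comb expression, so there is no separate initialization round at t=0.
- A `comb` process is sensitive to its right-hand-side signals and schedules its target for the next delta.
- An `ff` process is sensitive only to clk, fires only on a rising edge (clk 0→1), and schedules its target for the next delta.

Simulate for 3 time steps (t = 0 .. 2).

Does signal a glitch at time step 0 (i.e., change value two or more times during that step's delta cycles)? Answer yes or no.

[bits: b,clk,c,a]
t=0: Δ0=0010 Δ1=0110 Δ2=1110 Δ3=1101 Δ4=1100 | 4Δ
t=1: Δ0=1100 Δ1=1000 | 1Δ
t=2: Δ0=1000 Δ1=1100 | 1Δ

yes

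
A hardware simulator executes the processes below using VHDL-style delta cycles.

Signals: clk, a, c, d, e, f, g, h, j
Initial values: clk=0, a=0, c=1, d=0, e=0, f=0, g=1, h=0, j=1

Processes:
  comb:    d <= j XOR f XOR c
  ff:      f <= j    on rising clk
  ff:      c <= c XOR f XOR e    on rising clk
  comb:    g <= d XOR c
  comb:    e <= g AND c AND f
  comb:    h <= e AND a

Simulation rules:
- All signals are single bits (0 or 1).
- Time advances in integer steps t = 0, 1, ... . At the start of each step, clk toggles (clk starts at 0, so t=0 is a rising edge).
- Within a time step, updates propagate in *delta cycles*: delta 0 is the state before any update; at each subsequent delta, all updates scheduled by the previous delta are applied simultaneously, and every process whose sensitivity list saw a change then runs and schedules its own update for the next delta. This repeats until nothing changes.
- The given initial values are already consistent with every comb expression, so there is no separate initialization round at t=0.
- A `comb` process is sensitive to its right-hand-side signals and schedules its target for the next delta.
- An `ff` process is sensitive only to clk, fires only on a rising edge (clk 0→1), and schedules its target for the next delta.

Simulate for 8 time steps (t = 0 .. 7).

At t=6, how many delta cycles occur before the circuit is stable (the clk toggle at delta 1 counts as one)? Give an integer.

[bits: g,clk,f,h,j,a,e,d,c]
t=0: Δ0=100010001 Δ1=110010001 Δ2=111010001 Δ3=111010111 Δ4=011010111 Δ5=011010011 | 5Δ
t=1: Δ0=011010011 Δ1=001010011 | 1Δ
t=2: Δ0=001010011 Δ1=011010011 Δ2=011010010 Δ3=111010000 Δ4=011010000 | 4Δ
t=3: Δ0=011010000 Δ1=001010000 | 1Δ
t=4: Δ0=001010000 Δ1=011010000 Δ2=011010001 Δ3=111010011 Δ4=011010111 Δ5=011010011 | 5Δ
t=5: Δ0=011010011 Δ1=001010011 | 1Δ
t=6: Δ0=001010011 Δ1=011010011 Δ2=011010010 Δ3=111010000 Δ4=011010000 | 4Δ
t=7: Δ0=011010000 Δ1=001010000 | 1Δ

4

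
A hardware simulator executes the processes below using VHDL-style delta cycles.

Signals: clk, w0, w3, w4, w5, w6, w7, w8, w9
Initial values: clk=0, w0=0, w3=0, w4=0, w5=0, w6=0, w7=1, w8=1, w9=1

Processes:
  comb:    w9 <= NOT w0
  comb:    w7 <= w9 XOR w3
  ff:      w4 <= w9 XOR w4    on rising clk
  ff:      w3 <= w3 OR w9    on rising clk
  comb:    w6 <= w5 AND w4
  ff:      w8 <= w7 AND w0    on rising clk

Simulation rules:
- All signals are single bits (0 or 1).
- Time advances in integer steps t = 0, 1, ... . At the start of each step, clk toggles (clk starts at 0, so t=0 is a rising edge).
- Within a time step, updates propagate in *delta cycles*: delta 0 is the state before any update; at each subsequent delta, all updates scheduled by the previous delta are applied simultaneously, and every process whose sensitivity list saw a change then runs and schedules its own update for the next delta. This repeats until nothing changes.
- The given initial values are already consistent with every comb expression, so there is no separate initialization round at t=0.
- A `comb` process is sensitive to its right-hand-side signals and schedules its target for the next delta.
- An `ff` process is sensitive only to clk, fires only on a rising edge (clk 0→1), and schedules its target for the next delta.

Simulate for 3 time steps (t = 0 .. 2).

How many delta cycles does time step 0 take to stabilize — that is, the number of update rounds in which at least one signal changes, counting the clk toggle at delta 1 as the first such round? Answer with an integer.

t0.Δ0 w3=0 w6=0 w0=0 w8=1 w4=0 w9=1 w7=1 clk=0 w5=0
t0.Δ1 w3=0 w6=0 w0=0 w8=1 w4=0 w9=1 w7=1 clk=1 w5=0
t0.Δ2 w3=1 w6=0 w0=0 w8=0 w4=1 w9=1 w7=1 clk=1 w5=0
t0.Δ3 w3=1 w6=0 w0=0 w8=0 w4=1 w9=1 w7=0 clk=1 w5=0
t1.Δ0 w3=1 w6=0 w0=0 w8=0 w4=1 w9=1 w7=0 clk=1 w5=0
t1.Δ1 w3=1 w6=0 w0=0 w8=0 w4=1 w9=1 w7=0 clk=0 w5=0
t2.Δ0 w3=1 w6=0 w0=0 w8=0 w4=1 w9=1 w7=0 clk=0 w5=0
t2.Δ1 w3=1 w6=0 w0=0 w8=0 w4=1 w9=1 w7=0 clk=1 w5=0
t2.Δ2 w3=1 w6=0 w0=0 w8=0 w4=0 w9=1 w7=0 clk=1 w5=0

3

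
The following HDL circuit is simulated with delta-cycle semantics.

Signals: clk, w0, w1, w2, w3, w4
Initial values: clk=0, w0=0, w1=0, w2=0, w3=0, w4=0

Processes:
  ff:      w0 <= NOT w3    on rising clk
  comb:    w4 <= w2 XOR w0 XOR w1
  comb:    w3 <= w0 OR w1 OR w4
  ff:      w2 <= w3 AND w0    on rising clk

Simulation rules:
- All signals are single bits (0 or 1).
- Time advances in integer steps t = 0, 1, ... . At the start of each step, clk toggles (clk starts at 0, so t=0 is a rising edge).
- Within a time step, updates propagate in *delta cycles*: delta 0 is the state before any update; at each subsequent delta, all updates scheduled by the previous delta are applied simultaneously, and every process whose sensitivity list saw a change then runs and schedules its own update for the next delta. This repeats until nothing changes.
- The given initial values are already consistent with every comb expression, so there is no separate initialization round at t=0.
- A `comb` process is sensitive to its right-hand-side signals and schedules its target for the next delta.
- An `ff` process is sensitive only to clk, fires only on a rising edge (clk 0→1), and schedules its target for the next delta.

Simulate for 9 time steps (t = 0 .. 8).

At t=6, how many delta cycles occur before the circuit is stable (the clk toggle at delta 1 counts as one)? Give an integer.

3

[bits: w2,w3,w1,w0,w4,clk]
t=0: Δ0=000000 Δ1=000001 Δ2=000101 Δ3=010111 | 3Δ
t=1: Δ0=010111 Δ1=010110 | 1Δ
t=2: Δ0=010110 Δ1=010111 Δ2=110011 | 2Δ
t=3: Δ0=110011 Δ1=110010 | 1Δ
t=4: Δ0=110010 Δ1=110011 Δ2=010011 Δ3=010001 Δ4=000001 | 4Δ
t=5: Δ0=000001 Δ1=000000 | 1Δ
t=6: Δ0=000000 Δ1=000001 Δ2=000101 Δ3=010111 | 3Δ
t=7: Δ0=010111 Δ1=010110 | 1Δ
t=8: Δ0=010110 Δ1=010111 Δ2=110011 | 2Δ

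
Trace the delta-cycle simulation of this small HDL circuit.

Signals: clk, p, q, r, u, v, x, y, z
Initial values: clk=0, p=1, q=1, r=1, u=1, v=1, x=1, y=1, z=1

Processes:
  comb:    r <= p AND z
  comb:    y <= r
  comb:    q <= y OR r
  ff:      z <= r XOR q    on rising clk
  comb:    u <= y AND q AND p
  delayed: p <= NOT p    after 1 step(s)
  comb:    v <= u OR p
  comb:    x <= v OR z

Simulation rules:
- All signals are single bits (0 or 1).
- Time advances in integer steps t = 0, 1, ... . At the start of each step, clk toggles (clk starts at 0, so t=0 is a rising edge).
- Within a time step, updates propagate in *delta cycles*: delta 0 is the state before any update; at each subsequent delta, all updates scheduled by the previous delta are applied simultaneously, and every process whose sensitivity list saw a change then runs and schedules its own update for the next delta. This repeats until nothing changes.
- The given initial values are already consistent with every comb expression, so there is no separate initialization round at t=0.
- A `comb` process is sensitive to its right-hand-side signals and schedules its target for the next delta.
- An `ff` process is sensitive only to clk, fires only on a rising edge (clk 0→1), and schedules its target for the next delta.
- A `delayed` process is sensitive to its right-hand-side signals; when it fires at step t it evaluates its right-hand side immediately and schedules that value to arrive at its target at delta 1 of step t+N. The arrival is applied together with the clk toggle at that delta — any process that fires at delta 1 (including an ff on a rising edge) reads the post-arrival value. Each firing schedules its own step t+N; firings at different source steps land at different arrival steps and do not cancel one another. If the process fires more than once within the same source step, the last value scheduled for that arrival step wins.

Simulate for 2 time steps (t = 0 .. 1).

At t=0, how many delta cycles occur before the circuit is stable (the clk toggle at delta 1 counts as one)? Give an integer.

[bits: r,clk,v,q,z,y,u,p,x]
t=0: Δ0=101111111 Δ1=111111111 Δ2=111101111 Δ3=011101111 Δ4=011100111 Δ5=011000011 | 5Δ
t=1: Δ0=011000011 Δ1=001000011 | 1Δ

5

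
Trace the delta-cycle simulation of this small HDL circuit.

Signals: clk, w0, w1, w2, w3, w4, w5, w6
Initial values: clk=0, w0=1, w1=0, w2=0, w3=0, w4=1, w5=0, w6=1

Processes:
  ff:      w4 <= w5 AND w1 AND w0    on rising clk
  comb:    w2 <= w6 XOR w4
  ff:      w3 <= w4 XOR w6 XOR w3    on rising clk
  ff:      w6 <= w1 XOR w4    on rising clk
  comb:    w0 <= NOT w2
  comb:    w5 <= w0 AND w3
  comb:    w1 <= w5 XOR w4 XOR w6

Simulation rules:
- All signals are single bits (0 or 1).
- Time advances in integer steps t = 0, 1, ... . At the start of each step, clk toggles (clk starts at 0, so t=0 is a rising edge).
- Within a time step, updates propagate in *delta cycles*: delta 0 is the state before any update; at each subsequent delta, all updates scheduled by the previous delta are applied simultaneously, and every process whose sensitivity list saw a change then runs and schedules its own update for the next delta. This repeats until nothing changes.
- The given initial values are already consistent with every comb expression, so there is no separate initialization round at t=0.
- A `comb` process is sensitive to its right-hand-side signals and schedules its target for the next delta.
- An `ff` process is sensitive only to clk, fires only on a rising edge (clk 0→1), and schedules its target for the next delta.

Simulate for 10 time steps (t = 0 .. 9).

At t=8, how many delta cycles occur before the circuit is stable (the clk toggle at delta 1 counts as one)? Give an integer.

[bits: w4,w3,w6,w2,w5,clk,w1,w0]
t=0: Δ0=10100001 Δ1=10100101 Δ2=00100101 Δ3=00110111 Δ4=00110110 | 4Δ
t=1: Δ0=00110110 Δ1=00110010 | 1Δ
t=2: Δ0=00110010 Δ1=00110110 Δ2=01110110 | 2Δ
t=3: Δ0=01110110 Δ1=01110010 | 1Δ
t=4: Δ0=01110010 Δ1=01110110 Δ2=00110110 | 2Δ
t=5: Δ0=00110110 Δ1=00110010 | 1Δ
t=6: Δ0=00110010 Δ1=00110110 Δ2=01110110 | 2Δ
t=7: Δ0=01110110 Δ1=01110010 | 1Δ
t=8: Δ0=01110010 Δ1=01110110 Δ2=00110110 | 2Δ
t=9: Δ0=00110110 Δ1=00110010 | 1Δ

2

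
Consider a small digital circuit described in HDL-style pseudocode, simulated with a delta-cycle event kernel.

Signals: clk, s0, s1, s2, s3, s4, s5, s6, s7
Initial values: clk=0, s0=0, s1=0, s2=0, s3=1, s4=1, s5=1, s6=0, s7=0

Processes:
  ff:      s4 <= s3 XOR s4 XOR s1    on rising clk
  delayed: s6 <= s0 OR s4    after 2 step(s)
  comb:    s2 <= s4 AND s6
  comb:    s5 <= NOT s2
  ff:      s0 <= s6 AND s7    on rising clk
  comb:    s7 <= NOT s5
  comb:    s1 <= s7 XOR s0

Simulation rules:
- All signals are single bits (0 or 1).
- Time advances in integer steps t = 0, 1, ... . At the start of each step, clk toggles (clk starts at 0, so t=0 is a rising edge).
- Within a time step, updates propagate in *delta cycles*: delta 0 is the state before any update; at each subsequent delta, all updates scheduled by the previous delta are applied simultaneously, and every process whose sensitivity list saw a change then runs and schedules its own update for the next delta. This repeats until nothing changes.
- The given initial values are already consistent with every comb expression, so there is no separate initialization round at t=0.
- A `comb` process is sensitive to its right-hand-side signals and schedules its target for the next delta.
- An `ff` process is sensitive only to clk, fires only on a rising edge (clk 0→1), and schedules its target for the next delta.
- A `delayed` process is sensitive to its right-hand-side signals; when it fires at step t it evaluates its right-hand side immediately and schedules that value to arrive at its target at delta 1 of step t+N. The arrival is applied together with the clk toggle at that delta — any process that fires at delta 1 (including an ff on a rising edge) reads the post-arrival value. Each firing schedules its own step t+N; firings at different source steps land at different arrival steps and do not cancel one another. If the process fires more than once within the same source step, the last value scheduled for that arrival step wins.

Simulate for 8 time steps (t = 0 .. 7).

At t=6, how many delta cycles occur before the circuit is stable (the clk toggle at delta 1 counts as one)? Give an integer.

t0.Δ0 s7=0 clk=0 s3=1 s0=0 s6=0 s1=0 s4=1 s5=1 s2=0
t0.Δ1 s7=0 clk=1 s3=1 s0=0 s6=0 s1=0 s4=1 s5=1 s2=0
t0.Δ2 s7=0 clk=1 s3=1 s0=0 s6=0 s1=0 s4=0 s5=1 s2=0
t1.Δ0 s7=0 clk=1 s3=1 s0=0 s6=0 s1=0 s4=0 s5=1 s2=0
t1.Δ1 s7=0 clk=0 s3=1 s0=0 s6=0 s1=0 s4=0 s5=1 s2=0
t2.Δ0 s7=0 clk=0 s3=1 s0=0 s6=0 s1=0 s4=0 s5=1 s2=0
t2.Δ1 s7=0 clk=1 s3=1 s0=0 s6=0 s1=0 s4=0 s5=1 s2=0
t2.Δ2 s7=0 clk=1 s3=1 s0=0 s6=0 s1=0 s4=1 s5=1 s2=0
t3.Δ0 s7=0 clk=1 s3=1 s0=0 s6=0 s1=0 s4=1 s5=1 s2=0
t3.Δ1 s7=0 clk=0 s3=1 s0=0 s6=0 s1=0 s4=1 s5=1 s2=0
t4.Δ0 s7=0 clk=0 s3=1 s0=0 s6=0 s1=0 s4=1 s5=1 s2=0
t4.Δ1 s7=0 clk=1 s3=1 s0=0 s6=1 s1=0 s4=1 s5=1 s2=0
t4.Δ2 s7=0 clk=1 s3=1 s0=0 s6=1 s1=0 s4=0 s5=1 s2=1
t4.Δ3 s7=0 clk=1 s3=1 s0=0 s6=1 s1=0 s4=0 s5=0 s2=0
t4.Δ4 s7=1 clk=1 s3=1 s0=0 s6=1 s1=0 s4=0 s5=1 s2=0
t4.Δ5 s7=0 clk=1 s3=1 s0=0 s6=1 s1=1 s4=0 s5=1 s2=0
t4.Δ6 s7=0 clk=1 s3=1 s0=0 s6=1 s1=0 s4=0 s5=1 s2=0
t5.Δ0 s7=0 clk=1 s3=1 s0=0 s6=1 s1=0 s4=0 s5=1 s2=0
t5.Δ1 s7=0 clk=0 s3=1 s0=0 s6=1 s1=0 s4=0 s5=1 s2=0
t6.Δ0 s7=0 clk=0 s3=1 s0=0 s6=1 s1=0 s4=0 s5=1 s2=0
t6.Δ1 s7=0 clk=1 s3=1 s0=0 s6=0 s1=0 s4=0 s5=1 s2=0
t6.Δ2 s7=0 clk=1 s3=1 s0=0 s6=0 s1=0 s4=1 s5=1 s2=0
t7.Δ0 s7=0 clk=1 s3=1 s0=0 s6=0 s1=0 s4=1 s5=1 s2=0
t7.Δ1 s7=0 clk=0 s3=1 s0=0 s6=0 s1=0 s4=1 s5=1 s2=0

2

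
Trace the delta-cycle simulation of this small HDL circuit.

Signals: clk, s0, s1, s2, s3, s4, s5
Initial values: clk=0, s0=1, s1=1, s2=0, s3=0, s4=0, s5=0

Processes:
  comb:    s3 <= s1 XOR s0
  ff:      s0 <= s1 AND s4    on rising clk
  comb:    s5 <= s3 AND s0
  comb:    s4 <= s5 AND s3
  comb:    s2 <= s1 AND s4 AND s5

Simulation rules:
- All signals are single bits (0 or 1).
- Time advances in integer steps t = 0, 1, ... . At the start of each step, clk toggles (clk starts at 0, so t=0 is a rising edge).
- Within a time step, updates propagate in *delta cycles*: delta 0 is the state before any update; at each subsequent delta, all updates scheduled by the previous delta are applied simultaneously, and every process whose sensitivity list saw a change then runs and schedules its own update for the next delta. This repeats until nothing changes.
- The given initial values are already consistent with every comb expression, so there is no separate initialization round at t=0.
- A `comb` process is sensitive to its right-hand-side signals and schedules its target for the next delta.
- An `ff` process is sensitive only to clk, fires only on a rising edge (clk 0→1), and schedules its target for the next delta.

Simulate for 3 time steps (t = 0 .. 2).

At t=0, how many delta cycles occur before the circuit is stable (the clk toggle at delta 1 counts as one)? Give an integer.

3

t0.Δ0 clk=0 s0=1 s3=0 s4=0 s2=0 s5=0 s1=1
t0.Δ1 clk=1 s0=1 s3=0 s4=0 s2=0 s5=0 s1=1
t0.Δ2 clk=1 s0=0 s3=0 s4=0 s2=0 s5=0 s1=1
t0.Δ3 clk=1 s0=0 s3=1 s4=0 s2=0 s5=0 s1=1
t1.Δ0 clk=1 s0=0 s3=1 s4=0 s2=0 s5=0 s1=1
t1.Δ1 clk=0 s0=0 s3=1 s4=0 s2=0 s5=0 s1=1
t2.Δ0 clk=0 s0=0 s3=1 s4=0 s2=0 s5=0 s1=1
t2.Δ1 clk=1 s0=0 s3=1 s4=0 s2=0 s5=0 s1=1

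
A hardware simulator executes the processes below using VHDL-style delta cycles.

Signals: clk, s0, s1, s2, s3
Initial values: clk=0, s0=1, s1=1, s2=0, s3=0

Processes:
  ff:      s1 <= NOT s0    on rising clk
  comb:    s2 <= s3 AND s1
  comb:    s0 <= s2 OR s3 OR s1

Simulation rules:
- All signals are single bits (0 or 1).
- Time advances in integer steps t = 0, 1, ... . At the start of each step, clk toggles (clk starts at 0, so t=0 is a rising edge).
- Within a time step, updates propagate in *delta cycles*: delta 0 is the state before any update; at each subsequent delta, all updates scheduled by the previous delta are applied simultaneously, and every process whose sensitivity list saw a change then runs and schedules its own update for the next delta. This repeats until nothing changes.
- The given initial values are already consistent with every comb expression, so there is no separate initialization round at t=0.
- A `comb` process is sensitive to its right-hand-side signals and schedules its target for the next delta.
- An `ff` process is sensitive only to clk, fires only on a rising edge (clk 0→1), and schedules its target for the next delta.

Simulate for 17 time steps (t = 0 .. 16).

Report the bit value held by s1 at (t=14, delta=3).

t=0 Δ0: clk=0 s3=0 s1=1 s0=1 s2=0
  Δ1: clk:0→1
  Δ2: s1:1→0
  Δ3: s0:1→0
  (3Δ to stable)
t=1 Δ0: clk=1 s3=0 s1=0 s0=0 s2=0
  Δ1: clk:1→0
  (1Δ to stable)
t=2 Δ0: clk=0 s3=0 s1=0 s0=0 s2=0
  Δ1: clk:0→1
  Δ2: s1:0→1
  Δ3: s0:0→1
  (3Δ to stable)
t=3 Δ0: clk=1 s3=0 s1=1 s0=1 s2=0
  Δ1: clk:1→0
  (1Δ to stable)
t=4 Δ0: clk=0 s3=0 s1=1 s0=1 s2=0
  Δ1: clk:0→1
  Δ2: s1:1→0
  Δ3: s0:1→0
  (3Δ to stable)
t=5 Δ0: clk=1 s3=0 s1=0 s0=0 s2=0
  Δ1: clk:1→0
  (1Δ to stable)
t=6 Δ0: clk=0 s3=0 s1=0 s0=0 s2=0
  Δ1: clk:0→1
  Δ2: s1:0→1
  Δ3: s0:0→1
  (3Δ to stable)
t=7 Δ0: clk=1 s3=0 s1=1 s0=1 s2=0
  Δ1: clk:1→0
  (1Δ to stable)
t=8 Δ0: clk=0 s3=0 s1=1 s0=1 s2=0
  Δ1: clk:0→1
  Δ2: s1:1→0
  Δ3: s0:1→0
  (3Δ to stable)
t=9 Δ0: clk=1 s3=0 s1=0 s0=0 s2=0
  Δ1: clk:1→0
  (1Δ to stable)
t=10 Δ0: clk=0 s3=0 s1=0 s0=0 s2=0
  Δ1: clk:0→1
  Δ2: s1:0→1
  Δ3: s0:0→1
  (3Δ to stable)
t=11 Δ0: clk=1 s3=0 s1=1 s0=1 s2=0
  Δ1: clk:1→0
  (1Δ to stable)
t=12 Δ0: clk=0 s3=0 s1=1 s0=1 s2=0
  Δ1: clk:0→1
  Δ2: s1:1→0
  Δ3: s0:1→0
  (3Δ to stable)
t=13 Δ0: clk=1 s3=0 s1=0 s0=0 s2=0
  Δ1: clk:1→0
  (1Δ to stable)
t=14 Δ0: clk=0 s3=0 s1=0 s0=0 s2=0
  Δ1: clk:0→1
  Δ2: s1:0→1
  Δ3: s0:0→1
  (3Δ to stable)
t=15 Δ0: clk=1 s3=0 s1=1 s0=1 s2=0
  Δ1: clk:1→0
  (1Δ to stable)
t=16 Δ0: clk=0 s3=0 s1=1 s0=1 s2=0
  Δ1: clk:0→1
  Δ2: s1:1→0
  Δ3: s0:1→0
  (3Δ to stable)

1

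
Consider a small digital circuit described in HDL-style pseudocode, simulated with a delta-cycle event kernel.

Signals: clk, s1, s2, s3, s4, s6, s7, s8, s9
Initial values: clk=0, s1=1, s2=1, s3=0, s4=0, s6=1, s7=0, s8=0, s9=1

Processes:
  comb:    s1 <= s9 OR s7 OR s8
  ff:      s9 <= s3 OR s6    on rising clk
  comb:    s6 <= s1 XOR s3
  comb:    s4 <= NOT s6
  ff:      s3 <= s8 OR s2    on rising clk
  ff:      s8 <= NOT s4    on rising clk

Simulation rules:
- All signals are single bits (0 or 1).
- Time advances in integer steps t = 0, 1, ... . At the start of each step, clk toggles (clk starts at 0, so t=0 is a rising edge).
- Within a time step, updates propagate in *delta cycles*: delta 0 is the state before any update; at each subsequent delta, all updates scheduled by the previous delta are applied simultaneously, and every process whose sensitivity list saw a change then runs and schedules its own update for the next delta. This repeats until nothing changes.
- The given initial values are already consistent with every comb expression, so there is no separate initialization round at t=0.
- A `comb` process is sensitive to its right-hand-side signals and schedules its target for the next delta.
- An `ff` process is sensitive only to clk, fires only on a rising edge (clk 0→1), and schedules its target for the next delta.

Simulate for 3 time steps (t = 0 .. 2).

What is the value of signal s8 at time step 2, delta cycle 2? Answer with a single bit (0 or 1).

t=0 Δ0: s4=0 s3=0 s1=1 s6=1 clk=0 s9=1 s7=0 s2=1 s8=0
  Δ1: clk:0→1
  Δ2: s3:0→1, s8:0→1
  Δ3: s6:1→0
  Δ4: s4:0→1
  (4Δ to stable)
t=1 Δ0: s4=1 s3=1 s1=1 s6=0 clk=1 s9=1 s7=0 s2=1 s8=1
  Δ1: clk:1→0
  (1Δ to stable)
t=2 Δ0: s4=1 s3=1 s1=1 s6=0 clk=0 s9=1 s7=0 s2=1 s8=1
  Δ1: clk:0→1
  Δ2: s8:1→0
  (2Δ to stable)

0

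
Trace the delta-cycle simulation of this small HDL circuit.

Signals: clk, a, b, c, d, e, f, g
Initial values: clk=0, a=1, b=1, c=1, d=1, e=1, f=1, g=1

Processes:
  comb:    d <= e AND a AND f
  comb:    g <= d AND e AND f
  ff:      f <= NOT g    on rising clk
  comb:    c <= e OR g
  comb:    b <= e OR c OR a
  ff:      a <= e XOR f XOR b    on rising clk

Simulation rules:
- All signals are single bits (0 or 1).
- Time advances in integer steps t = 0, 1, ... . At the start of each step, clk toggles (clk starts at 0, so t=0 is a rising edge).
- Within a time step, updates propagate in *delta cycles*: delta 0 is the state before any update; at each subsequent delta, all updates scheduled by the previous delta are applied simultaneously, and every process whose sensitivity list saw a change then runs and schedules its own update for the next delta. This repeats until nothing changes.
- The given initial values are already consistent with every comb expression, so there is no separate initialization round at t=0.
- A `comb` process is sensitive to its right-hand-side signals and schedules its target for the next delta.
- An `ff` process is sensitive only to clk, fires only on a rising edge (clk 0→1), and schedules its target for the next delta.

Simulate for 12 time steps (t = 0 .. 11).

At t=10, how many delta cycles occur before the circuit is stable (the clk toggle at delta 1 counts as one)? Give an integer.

4

t0.Δ0 clk=0 c=1 f=1 a=1 d=1 g=1 b=1 e=1
t0.Δ1 clk=1 c=1 f=1 a=1 d=1 g=1 b=1 e=1
t0.Δ2 clk=1 c=1 f=0 a=1 d=1 g=1 b=1 e=1
t0.Δ3 clk=1 c=1 f=0 a=1 d=0 g=0 b=1 e=1
t1.Δ0 clk=1 c=1 f=0 a=1 d=0 g=0 b=1 e=1
t1.Δ1 clk=0 c=1 f=0 a=1 d=0 g=0 b=1 e=1
t2.Δ0 clk=0 c=1 f=0 a=1 d=0 g=0 b=1 e=1
t2.Δ1 clk=1 c=1 f=0 a=1 d=0 g=0 b=1 e=1
t2.Δ2 clk=1 c=1 f=1 a=0 d=0 g=0 b=1 e=1
t3.Δ0 clk=1 c=1 f=1 a=0 d=0 g=0 b=1 e=1
t3.Δ1 clk=0 c=1 f=1 a=0 d=0 g=0 b=1 e=1
t4.Δ0 clk=0 c=1 f=1 a=0 d=0 g=0 b=1 e=1
t4.Δ1 clk=1 c=1 f=1 a=0 d=0 g=0 b=1 e=1
t4.Δ2 clk=1 c=1 f=1 a=1 d=0 g=0 b=1 e=1
t4.Δ3 clk=1 c=1 f=1 a=1 d=1 g=0 b=1 e=1
t4.Δ4 clk=1 c=1 f=1 a=1 d=1 g=1 b=1 e=1
t5.Δ0 clk=1 c=1 f=1 a=1 d=1 g=1 b=1 e=1
t5.Δ1 clk=0 c=1 f=1 a=1 d=1 g=1 b=1 e=1
t6.Δ0 clk=0 c=1 f=1 a=1 d=1 g=1 b=1 e=1
t6.Δ1 clk=1 c=1 f=1 a=1 d=1 g=1 b=1 e=1
t6.Δ2 clk=1 c=1 f=0 a=1 d=1 g=1 b=1 e=1
t6.Δ3 clk=1 c=1 f=0 a=1 d=0 g=0 b=1 e=1
t7.Δ0 clk=1 c=1 f=0 a=1 d=0 g=0 b=1 e=1
t7.Δ1 clk=0 c=1 f=0 a=1 d=0 g=0 b=1 e=1
t8.Δ0 clk=0 c=1 f=0 a=1 d=0 g=0 b=1 e=1
t8.Δ1 clk=1 c=1 f=0 a=1 d=0 g=0 b=1 e=1
t8.Δ2 clk=1 c=1 f=1 a=0 d=0 g=0 b=1 e=1
t9.Δ0 clk=1 c=1 f=1 a=0 d=0 g=0 b=1 e=1
t9.Δ1 clk=0 c=1 f=1 a=0 d=0 g=0 b=1 e=1
t10.Δ0 clk=0 c=1 f=1 a=0 d=0 g=0 b=1 e=1
t10.Δ1 clk=1 c=1 f=1 a=0 d=0 g=0 b=1 e=1
t10.Δ2 clk=1 c=1 f=1 a=1 d=0 g=0 b=1 e=1
t10.Δ3 clk=1 c=1 f=1 a=1 d=1 g=0 b=1 e=1
t10.Δ4 clk=1 c=1 f=1 a=1 d=1 g=1 b=1 e=1
t11.Δ0 clk=1 c=1 f=1 a=1 d=1 g=1 b=1 e=1
t11.Δ1 clk=0 c=1 f=1 a=1 d=1 g=1 b=1 e=1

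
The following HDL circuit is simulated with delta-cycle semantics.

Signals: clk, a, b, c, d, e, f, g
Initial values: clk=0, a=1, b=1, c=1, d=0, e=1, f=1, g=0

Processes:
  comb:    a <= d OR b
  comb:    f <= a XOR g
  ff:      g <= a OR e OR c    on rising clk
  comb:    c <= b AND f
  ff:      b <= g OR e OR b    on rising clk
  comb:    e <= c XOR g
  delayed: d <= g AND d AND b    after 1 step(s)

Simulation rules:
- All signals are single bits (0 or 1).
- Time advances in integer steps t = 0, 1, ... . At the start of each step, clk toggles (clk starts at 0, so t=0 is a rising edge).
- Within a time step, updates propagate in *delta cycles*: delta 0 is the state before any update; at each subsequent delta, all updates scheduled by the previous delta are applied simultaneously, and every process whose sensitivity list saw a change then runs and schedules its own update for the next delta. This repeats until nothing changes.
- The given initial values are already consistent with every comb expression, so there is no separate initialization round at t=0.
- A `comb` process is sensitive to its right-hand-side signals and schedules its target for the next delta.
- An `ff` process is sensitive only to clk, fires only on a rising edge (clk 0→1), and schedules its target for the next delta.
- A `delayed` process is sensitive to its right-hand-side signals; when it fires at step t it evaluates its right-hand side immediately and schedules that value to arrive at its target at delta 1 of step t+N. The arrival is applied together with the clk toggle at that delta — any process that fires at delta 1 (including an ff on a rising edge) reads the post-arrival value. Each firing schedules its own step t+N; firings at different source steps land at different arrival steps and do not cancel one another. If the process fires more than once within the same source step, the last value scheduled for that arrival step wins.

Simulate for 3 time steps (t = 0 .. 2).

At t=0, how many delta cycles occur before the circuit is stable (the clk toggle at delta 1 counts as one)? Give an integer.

5

[bits: c,g,d,a,clk,e,f,b]
t=0: Δ0=10010111 Δ1=10011111 Δ2=11011111 Δ3=11011001 Δ4=01011001 Δ5=01011101 | 5Δ
t=1: Δ0=01011101 Δ1=01010101 | 1Δ
t=2: Δ0=01010101 Δ1=01011101 | 1Δ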